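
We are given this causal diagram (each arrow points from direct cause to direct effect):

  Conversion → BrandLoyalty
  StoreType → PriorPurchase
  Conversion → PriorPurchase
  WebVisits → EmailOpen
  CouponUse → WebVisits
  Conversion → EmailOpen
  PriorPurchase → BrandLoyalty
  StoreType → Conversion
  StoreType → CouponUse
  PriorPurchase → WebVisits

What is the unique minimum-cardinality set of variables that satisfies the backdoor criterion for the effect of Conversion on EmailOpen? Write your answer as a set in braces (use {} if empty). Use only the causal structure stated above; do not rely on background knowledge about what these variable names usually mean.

{StoreType}

Variables eligible for adjustment (non-descendants of Conversion, excluding Conversion and EmailOpen): {CouponUse, StoreType}.
Backdoor paths from Conversion to EmailOpen:
  P1: Conversion <- StoreType -> CouponUse -> WebVisits -> EmailOpen
  P2: Conversion <- StoreType -> PriorPurchase -> WebVisits -> EmailOpen
The empty set is not sufficient: P1 (Conversion <- StoreType -> CouponUse -> WebVisits -> EmailOpen) has no collider blocking it and no conditioned non-collider, so it is open.
Try {StoreType}:
  P1: blocked at fork node StoreType ∈ conditioning set.
  P2: blocked at fork node StoreType ∈ conditioning set.
{StoreType} contains no descendant of Conversion and blocks every backdoor path.
No other singleton works — e.g. {CouponUse} leaves P2 open — so {StoreType} is the unique smallest valid adjustment set.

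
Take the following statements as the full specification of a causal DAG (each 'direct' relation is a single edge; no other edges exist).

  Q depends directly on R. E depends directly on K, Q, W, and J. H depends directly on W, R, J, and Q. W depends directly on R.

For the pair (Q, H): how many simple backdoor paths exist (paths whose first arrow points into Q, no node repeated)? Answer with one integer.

3

A backdoor path from Q to H is any simple undirected path whose first edge points into Q (i.e. leaves Q via a parent).
Parents of Q: {R}.
Enumerating:
  P1: Q <- R -> W -> H
  P2: Q <- R -> W -> E <- J -> H
  P3: Q <- R -> H
That exhausts the simple backdoor paths. Count: 3.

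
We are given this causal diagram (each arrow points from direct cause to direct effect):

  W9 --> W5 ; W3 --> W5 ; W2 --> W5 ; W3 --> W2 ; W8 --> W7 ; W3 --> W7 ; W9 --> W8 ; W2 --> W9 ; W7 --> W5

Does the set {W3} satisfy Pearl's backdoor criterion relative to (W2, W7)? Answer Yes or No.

Backdoor paths from W2 to W7 (paths whose first edge points into W2):
  P1: W2 <- W3 -> W7
  P2: W2 <- W3 -> W5 <- W9 -> W8 -> W7
  P3: W2 <- W3 -> W5 <- W7
Condition 1 (no descendant of W2 in the set): holds — descendants of W2 are {W5, W7, W8, W9}; none are in {W3}.
Condition 2 (every backdoor path blocked by {W3}):
  P1: blocked at fork node W3 ∈ conditioning set.
  P2: blocked at fork node W3 ∈ conditioning set.
  P3: blocked at fork node W3 ∈ conditioning set.
{W3} satisfies the backdoor criterion.

Yes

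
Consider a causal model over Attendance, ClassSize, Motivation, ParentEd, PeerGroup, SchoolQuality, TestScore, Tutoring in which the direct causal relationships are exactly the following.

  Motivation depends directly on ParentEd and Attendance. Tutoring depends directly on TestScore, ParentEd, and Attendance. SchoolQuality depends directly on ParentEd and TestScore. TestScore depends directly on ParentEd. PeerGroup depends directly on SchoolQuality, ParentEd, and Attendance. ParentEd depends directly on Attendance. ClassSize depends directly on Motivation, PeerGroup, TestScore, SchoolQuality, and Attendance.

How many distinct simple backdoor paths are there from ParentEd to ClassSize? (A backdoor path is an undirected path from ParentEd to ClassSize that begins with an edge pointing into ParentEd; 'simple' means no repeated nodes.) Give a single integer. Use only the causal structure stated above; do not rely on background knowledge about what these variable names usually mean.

8

A backdoor path from ParentEd to ClassSize is any simple undirected path whose first edge points into ParentEd (i.e. leaves ParentEd via a parent).
Parents of ParentEd: {Attendance}.
Enumerating:
  P1: ParentEd <- Attendance -> Motivation -> ClassSize
  P2: ParentEd <- Attendance -> PeerGroup <- SchoolQuality <- TestScore -> ClassSize
  P3: ParentEd <- Attendance -> PeerGroup <- SchoolQuality -> ClassSize
  P4: ParentEd <- Attendance -> PeerGroup -> ClassSize
  P5: ParentEd <- Attendance -> Tutoring <- TestScore -> SchoolQuality -> PeerGroup -> ClassSize
  P6: ParentEd <- Attendance -> Tutoring <- TestScore -> SchoolQuality -> ClassSize
  P7: ParentEd <- Attendance -> Tutoring <- TestScore -> ClassSize
  P8: ParentEd <- Attendance -> ClassSize
That exhausts the simple backdoor paths. Count: 8.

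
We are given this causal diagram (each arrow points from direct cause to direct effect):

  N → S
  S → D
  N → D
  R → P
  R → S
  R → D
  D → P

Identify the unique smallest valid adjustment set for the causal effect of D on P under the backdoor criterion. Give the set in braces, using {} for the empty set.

{R}

Variables eligible for adjustment (non-descendants of D, excluding D and P): {N, R, S}.
Backdoor paths from D to P:
  P1: D <- N -> S <- R -> P
  P2: D <- R -> P
  P3: D <- S <- R -> P
The empty set is not sufficient: P2 (D <- R -> P) has no collider blocking it and no conditioned non-collider, so it is open.
Try {R}:
  P1: blocked at collider S (neither it nor any descendant is in the conditioning set).
  P2: blocked at fork node R ∈ conditioning set.
  P3: blocked at fork node R ∈ conditioning set.
{R} contains no descendant of D and blocks every backdoor path.
No other singleton works — e.g. {N} leaves P2 open — so {R} is the unique smallest valid adjustment set.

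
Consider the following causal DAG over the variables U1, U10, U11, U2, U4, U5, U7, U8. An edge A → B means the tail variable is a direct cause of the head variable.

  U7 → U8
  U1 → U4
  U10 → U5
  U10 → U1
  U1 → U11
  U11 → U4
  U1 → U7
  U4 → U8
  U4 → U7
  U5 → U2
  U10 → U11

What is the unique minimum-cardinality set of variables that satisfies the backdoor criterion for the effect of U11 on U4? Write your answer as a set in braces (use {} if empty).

{U1}

Variables eligible for adjustment (non-descendants of U11, excluding U11 and U4): {U1, U10, U2, U5}.
Backdoor paths from U11 to U4:
  P1: U11 <- U10 -> U1 -> U4
  P2: U11 <- U10 -> U1 -> U7 <- U4
  P3: U11 <- U10 -> U1 -> U7 -> U8 <- U4
  P4: U11 <- U1 -> U4
  P5: U11 <- U1 -> U7 <- U4
  P6: U11 <- U1 -> U7 -> U8 <- U4
The empty set is not sufficient: P1 (U11 <- U10 -> U1 -> U4) has no collider blocking it and no conditioned non-collider, so it is open.
Try {U1}:
  P1: blocked at chain node U1 ∈ conditioning set.
  P2: blocked at chain node U1 ∈ conditioning set.
  P3: blocked at chain node U1 ∈ conditioning set.
  P4: blocked at fork node U1 ∈ conditioning set.
  P5: blocked at fork node U1 ∈ conditioning set.
  P6: blocked at fork node U1 ∈ conditioning set.
{U1} contains no descendant of U11 and blocks every backdoor path.
No other singleton works — e.g. {U10} leaves P4 open — so {U1} is the unique smallest valid adjustment set.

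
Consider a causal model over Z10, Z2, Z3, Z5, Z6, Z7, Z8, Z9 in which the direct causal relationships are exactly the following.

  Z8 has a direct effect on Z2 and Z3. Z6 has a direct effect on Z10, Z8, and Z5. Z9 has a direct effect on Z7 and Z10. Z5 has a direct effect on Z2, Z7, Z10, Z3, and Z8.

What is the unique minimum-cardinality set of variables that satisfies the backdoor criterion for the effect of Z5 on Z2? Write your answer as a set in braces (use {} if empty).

{Z6}

Variables eligible for adjustment (non-descendants of Z5, excluding Z5 and Z2): {Z6, Z9}.
Backdoor paths from Z5 to Z2:
  P1: Z5 <- Z6 -> Z8 -> Z2
The empty set is not sufficient: P1 (Z5 <- Z6 -> Z8 -> Z2) has no collider blocking it and no conditioned non-collider, so it is open.
Try {Z6}:
  P1: blocked at fork node Z6 ∈ conditioning set.
{Z6} contains no descendant of Z5 and blocks every backdoor path.
No other singleton works — e.g. {Z9} leaves P1 open — so {Z6} is the unique smallest valid adjustment set.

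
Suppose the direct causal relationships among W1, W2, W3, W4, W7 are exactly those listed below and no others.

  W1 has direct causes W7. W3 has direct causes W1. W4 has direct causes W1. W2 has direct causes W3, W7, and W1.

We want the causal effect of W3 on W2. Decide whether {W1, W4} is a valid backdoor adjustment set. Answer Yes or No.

Yes

Backdoor paths from W3 to W2 (paths whose first edge points into W3):
  P1: W3 <- W1 <- W7 -> W2
  P2: W3 <- W1 -> W2
Condition 1 (no descendant of W3 in the set): holds — descendants of W3 are {W2}; none are in {W1, W4}.
Condition 2 (every backdoor path blocked by {W1, W4}):
  P1: blocked at chain node W1 ∈ conditioning set.
  P2: blocked at fork node W1 ∈ conditioning set.
{W1, W4} satisfies the backdoor criterion.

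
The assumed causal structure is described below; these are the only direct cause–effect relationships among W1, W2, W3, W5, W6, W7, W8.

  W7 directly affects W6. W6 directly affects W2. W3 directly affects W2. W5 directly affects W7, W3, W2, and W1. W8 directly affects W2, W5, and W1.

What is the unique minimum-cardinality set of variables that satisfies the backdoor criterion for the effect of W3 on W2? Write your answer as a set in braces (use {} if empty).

{W5}

Variables eligible for adjustment (non-descendants of W3, excluding W3 and W2): {W1, W5, W6, W7, W8}.
Backdoor paths from W3 to W2:
  P1: W3 <- W5 <- W8 -> W2
  P2: W3 <- W5 -> W7 -> W6 -> W2
  P3: W3 <- W5 -> W1 <- W8 -> W2
  P4: W3 <- W5 -> W2
The empty set is not sufficient: P1 (W3 <- W5 <- W8 -> W2) has no collider blocking it and no conditioned non-collider, so it is open.
Try {W5}:
  P1: blocked at chain node W5 ∈ conditioning set.
  P2: blocked at fork node W5 ∈ conditioning set.
  P3: blocked at fork node W5 ∈ conditioning set.
  P4: blocked at fork node W5 ∈ conditioning set.
{W5} contains no descendant of W3 and blocks every backdoor path.
No other singleton works — e.g. {W8} leaves P2 open — so {W5} is the unique smallest valid adjustment set.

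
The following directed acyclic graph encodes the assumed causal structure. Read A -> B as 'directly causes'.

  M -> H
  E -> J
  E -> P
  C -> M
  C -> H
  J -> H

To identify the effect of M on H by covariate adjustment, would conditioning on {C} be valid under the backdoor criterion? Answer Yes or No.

Backdoor paths from M to H (paths whose first edge points into M):
  P1: M <- C -> H
Condition 1 (no descendant of M in the set): holds — descendants of M are {H}; none are in {C}.
Condition 2 (every backdoor path blocked by {C}):
  P1: blocked at fork node C ∈ conditioning set.
{C} satisfies the backdoor criterion.

Yes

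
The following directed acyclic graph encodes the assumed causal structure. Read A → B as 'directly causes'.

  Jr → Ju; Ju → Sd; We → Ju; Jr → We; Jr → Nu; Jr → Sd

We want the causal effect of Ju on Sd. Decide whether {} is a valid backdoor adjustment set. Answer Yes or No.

Backdoor paths from Ju to Sd (paths whose first edge points into Ju):
  P1: Ju <- Jr -> Sd
  P2: Ju <- We <- Jr -> Sd
Condition 1 (no descendant of Ju in the set): holds — descendants of Ju are {Sd}; none are in {}.
Condition 2 (every backdoor path blocked by {}):
  P1: open — no interior node is in the conditioning set.
  P2: open — no interior node is in the conditioning set.
{} does not satisfy the backdoor criterion.

No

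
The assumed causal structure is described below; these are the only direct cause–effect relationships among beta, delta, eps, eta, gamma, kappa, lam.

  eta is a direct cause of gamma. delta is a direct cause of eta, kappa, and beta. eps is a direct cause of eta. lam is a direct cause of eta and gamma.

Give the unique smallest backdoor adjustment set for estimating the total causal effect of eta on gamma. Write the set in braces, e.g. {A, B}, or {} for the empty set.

Variables eligible for adjustment (non-descendants of eta, excluding eta and gamma): {beta, delta, eps, kappa, lam}.
Backdoor paths from eta to gamma:
  P1: eta <- lam -> gamma
The empty set is not sufficient: P1 (eta <- lam -> gamma) has no collider blocking it and no conditioned non-collider, so it is open.
Try {lam}:
  P1: blocked at fork node lam ∈ conditioning set.
{lam} contains no descendant of eta and blocks every backdoor path.
No other singleton works — e.g. {delta} leaves P1 open — so {lam} is the unique smallest valid adjustment set.

{lam}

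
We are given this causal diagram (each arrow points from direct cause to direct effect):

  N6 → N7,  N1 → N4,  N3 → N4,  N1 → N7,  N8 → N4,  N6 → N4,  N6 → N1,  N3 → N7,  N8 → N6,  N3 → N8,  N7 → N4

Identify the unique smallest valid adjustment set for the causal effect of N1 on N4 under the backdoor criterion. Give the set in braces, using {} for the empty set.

{N6}

Variables eligible for adjustment (non-descendants of N1, excluding N1 and N4): {N3, N6, N8}.
Backdoor paths from N1 to N4:
  P1: N1 <- N6 <- N8 <- N3 -> N7 -> N4
  P2: N1 <- N6 <- N8 <- N3 -> N4
  P3: N1 <- N6 <- N8 -> N4
  P4: N1 <- N6 -> N7 <- N3 -> N8 -> N4
  P5: N1 <- N6 -> N7 <- N3 -> N4
  P6: N1 <- N6 -> N7 -> N4
  P7: N1 <- N6 -> N4
The empty set is not sufficient: P1 (N1 <- N6 <- N8 <- N3 -> N7 -> N4) has no collider blocking it and no conditioned non-collider, so it is open.
Try {N6}:
  P1: blocked at chain node N6 ∈ conditioning set.
  P2: blocked at chain node N6 ∈ conditioning set.
  P3: blocked at chain node N6 ∈ conditioning set.
  P4: blocked at fork node N6 ∈ conditioning set.
  P5: blocked at fork node N6 ∈ conditioning set.
  P6: blocked at fork node N6 ∈ conditioning set.
  P7: blocked at fork node N6 ∈ conditioning set.
{N6} contains no descendant of N1 and blocks every backdoor path.
No other singleton works — e.g. {N3} leaves P3 open — so {N6} is the unique smallest valid adjustment set.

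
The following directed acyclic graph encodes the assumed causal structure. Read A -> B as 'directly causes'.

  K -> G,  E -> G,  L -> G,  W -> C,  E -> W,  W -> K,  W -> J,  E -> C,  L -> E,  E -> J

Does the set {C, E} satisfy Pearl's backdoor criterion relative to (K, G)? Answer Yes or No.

Yes

Backdoor paths from K to G (paths whose first edge points into K):
  P1: K <- W <- E <- L -> G
  P2: K <- W <- E -> G
  P3: K <- W -> C <- E <- L -> G
  P4: K <- W -> C <- E -> G
  P5: K <- W -> J <- E <- L -> G
  P6: K <- W -> J <- E -> G
Condition 1 (no descendant of K in the set): holds — descendants of K are {G}; none are in {C, E}.
Condition 2 (every backdoor path blocked by {C, E}):
  P1: blocked at chain node E ∈ conditioning set.
  P2: blocked at fork node E ∈ conditioning set.
  P3: blocked at chain node E ∈ conditioning set.
  P4: blocked at fork node E ∈ conditioning set.
  P5: blocked at collider J (neither it nor any descendant is in the conditioning set).
  P6: blocked at collider J (neither it nor any descendant is in the conditioning set).
{C, E} satisfies the backdoor criterion.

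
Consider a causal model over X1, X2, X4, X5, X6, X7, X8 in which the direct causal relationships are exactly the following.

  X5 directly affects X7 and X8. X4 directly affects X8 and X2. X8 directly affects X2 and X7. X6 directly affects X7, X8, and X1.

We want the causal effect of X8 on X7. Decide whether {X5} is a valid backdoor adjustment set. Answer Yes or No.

Backdoor paths from X8 to X7 (paths whose first edge points into X8):
  P1: X8 <- X5 -> X7
  P2: X8 <- X6 -> X7
Condition 1 (no descendant of X8 in the set): holds — descendants of X8 are {X2, X7}; none are in {X5}.
Condition 2 (every backdoor path blocked by {X5}):
  P1: blocked at fork node X5 ∈ conditioning set.
  P2: open — no interior node is in the conditioning set.
{X5} does not satisfy the backdoor criterion.

No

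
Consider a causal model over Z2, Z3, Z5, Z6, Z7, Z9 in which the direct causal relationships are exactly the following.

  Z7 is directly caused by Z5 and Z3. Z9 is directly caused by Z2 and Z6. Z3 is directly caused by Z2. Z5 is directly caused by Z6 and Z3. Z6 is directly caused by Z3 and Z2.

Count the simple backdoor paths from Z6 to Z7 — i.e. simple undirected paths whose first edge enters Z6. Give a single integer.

A backdoor path from Z6 to Z7 is any simple undirected path whose first edge points into Z6 (i.e. leaves Z6 via a parent).
Parents of Z6: {Z2, Z3}.
Enumerating:
  P1: Z6 <- Z2 -> Z3 -> Z5 -> Z7
  P2: Z6 <- Z2 -> Z3 -> Z7
  P3: Z6 <- Z3 -> Z5 -> Z7
  P4: Z6 <- Z3 -> Z7
That exhausts the simple backdoor paths. Count: 4.

4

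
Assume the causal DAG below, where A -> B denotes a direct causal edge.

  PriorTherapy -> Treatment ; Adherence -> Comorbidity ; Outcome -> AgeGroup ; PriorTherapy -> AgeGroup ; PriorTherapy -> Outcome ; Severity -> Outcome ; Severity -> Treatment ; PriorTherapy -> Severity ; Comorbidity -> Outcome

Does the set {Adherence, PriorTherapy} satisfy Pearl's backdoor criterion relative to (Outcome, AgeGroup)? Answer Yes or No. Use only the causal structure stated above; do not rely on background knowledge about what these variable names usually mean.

Yes

Backdoor paths from Outcome to AgeGroup (paths whose first edge points into Outcome):
  P1: Outcome <- PriorTherapy -> AgeGroup
  P2: Outcome <- Severity <- PriorTherapy -> AgeGroup
  P3: Outcome <- Severity -> Treatment <- PriorTherapy -> AgeGroup
Condition 1 (no descendant of Outcome in the set): holds — descendants of Outcome are {AgeGroup}; none are in {Adherence, PriorTherapy}.
Condition 2 (every backdoor path blocked by {Adherence, PriorTherapy}):
  P1: blocked at fork node PriorTherapy ∈ conditioning set.
  P2: blocked at fork node PriorTherapy ∈ conditioning set.
  P3: blocked at collider Treatment (neither it nor any descendant is in the conditioning set).
{Adherence, PriorTherapy} satisfies the backdoor criterion.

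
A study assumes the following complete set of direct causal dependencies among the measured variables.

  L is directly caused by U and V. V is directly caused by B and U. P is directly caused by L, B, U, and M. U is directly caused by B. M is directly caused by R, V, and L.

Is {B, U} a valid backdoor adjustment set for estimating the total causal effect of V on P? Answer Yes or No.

Backdoor paths from V to P (paths whose first edge points into V):
  P1: V <- B -> U -> L -> M -> P
  P2: V <- B -> U -> L -> P
  P3: V <- B -> U -> P
  P4: V <- B -> P
  P5: V <- U <- B -> P
  P6: V <- U -> L -> M -> P
  P7: V <- U -> L -> P
  P8: V <- U -> P
Condition 1 (no descendant of V in the set): holds — descendants of V are {L, M, P}; none are in {B, U}.
Condition 2 (every backdoor path blocked by {B, U}):
  P1: blocked at fork node B ∈ conditioning set.
  P2: blocked at fork node B ∈ conditioning set.
  P3: blocked at fork node B ∈ conditioning set.
  P4: blocked at fork node B ∈ conditioning set.
  P5: blocked at chain node U ∈ conditioning set.
  P6: blocked at fork node U ∈ conditioning set.
  P7: blocked at fork node U ∈ conditioning set.
  P8: blocked at fork node U ∈ conditioning set.
{B, U} satisfies the backdoor criterion.

Yes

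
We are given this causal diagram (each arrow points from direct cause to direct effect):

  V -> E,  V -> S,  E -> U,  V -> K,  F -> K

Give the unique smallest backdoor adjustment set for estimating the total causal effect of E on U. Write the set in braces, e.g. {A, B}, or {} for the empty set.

Variables eligible for adjustment (non-descendants of E, excluding E and U): {F, K, S, V}.
Backdoor paths from E to U:
  (none)
With no backdoor paths the empty set already satisfies the criterion, and it is trivially minimal.

{}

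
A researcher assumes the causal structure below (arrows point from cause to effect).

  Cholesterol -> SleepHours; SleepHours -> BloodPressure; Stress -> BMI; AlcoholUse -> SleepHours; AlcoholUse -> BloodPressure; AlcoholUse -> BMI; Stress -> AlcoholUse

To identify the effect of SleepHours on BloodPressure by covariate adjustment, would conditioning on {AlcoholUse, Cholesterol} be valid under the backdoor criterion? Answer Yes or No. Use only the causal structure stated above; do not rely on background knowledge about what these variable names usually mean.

Yes

Backdoor paths from SleepHours to BloodPressure (paths whose first edge points into SleepHours):
  P1: SleepHours <- AlcoholUse -> BloodPressure
Condition 1 (no descendant of SleepHours in the set): holds — descendants of SleepHours are {BloodPressure}; none are in {AlcoholUse, Cholesterol}.
Condition 2 (every backdoor path blocked by {AlcoholUse, Cholesterol}):
  P1: blocked at fork node AlcoholUse ∈ conditioning set.
{AlcoholUse, Cholesterol} satisfies the backdoor criterion.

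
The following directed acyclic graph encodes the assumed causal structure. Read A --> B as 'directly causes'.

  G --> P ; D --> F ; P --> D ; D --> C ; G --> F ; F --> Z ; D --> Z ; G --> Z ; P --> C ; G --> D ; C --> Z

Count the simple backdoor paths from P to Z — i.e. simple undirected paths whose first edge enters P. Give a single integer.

A backdoor path from P to Z is any simple undirected path whose first edge points into P (i.e. leaves P via a parent).
Parents of P: {G}.
Enumerating:
  P1: P <- G -> D -> C -> Z
  P2: P <- G -> D -> F -> Z
  P3: P <- G -> D -> Z
  P4: P <- G -> F <- D -> C -> Z
  P5: P <- G -> F <- D -> Z
  P6: P <- G -> F -> Z
  P7: P <- G -> Z
That exhausts the simple backdoor paths. Count: 7.

7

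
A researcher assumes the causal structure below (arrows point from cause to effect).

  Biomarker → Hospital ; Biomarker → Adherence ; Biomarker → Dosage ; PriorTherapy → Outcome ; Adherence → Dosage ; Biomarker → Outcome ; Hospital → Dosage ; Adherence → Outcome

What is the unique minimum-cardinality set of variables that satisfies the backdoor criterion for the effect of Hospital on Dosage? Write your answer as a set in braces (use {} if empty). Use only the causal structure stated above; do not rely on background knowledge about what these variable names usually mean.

{Biomarker}

Variables eligible for adjustment (non-descendants of Hospital, excluding Hospital and Dosage): {Adherence, Biomarker, Outcome, PriorTherapy}.
Backdoor paths from Hospital to Dosage:
  P1: Hospital <- Biomarker -> Adherence -> Dosage
  P2: Hospital <- Biomarker -> Dosage
  P3: Hospital <- Biomarker -> Outcome <- Adherence -> Dosage
The empty set is not sufficient: P1 (Hospital <- Biomarker -> Adherence -> Dosage) has no collider blocking it and no conditioned non-collider, so it is open.
Try {Biomarker}:
  P1: blocked at fork node Biomarker ∈ conditioning set.
  P2: blocked at fork node Biomarker ∈ conditioning set.
  P3: blocked at fork node Biomarker ∈ conditioning set.
{Biomarker} contains no descendant of Hospital and blocks every backdoor path.
No other singleton works — e.g. {PriorTherapy} leaves P1 open — so {Biomarker} is the unique smallest valid adjustment set.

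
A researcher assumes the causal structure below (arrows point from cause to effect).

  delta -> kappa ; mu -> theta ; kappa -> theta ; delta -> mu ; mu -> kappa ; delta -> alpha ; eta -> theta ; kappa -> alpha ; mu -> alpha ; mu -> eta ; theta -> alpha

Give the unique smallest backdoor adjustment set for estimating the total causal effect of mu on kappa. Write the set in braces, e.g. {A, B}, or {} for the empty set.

{delta}

Variables eligible for adjustment (non-descendants of mu, excluding mu and kappa): {delta}.
Backdoor paths from mu to kappa:
  P1: mu <- delta -> kappa
  P2: mu <- delta -> alpha <- kappa
  P3: mu <- delta -> alpha <- theta <- kappa
The empty set is not sufficient: P1 (mu <- delta -> kappa) has no collider blocking it and no conditioned non-collider, so it is open.
Try {delta}:
  P1: blocked at fork node delta ∈ conditioning set.
  P2: blocked at fork node delta ∈ conditioning set.
  P3: blocked at fork node delta ∈ conditioning set.
{delta} contains no descendant of mu and blocks every backdoor path.
{delta} is the unique smallest valid adjustment set.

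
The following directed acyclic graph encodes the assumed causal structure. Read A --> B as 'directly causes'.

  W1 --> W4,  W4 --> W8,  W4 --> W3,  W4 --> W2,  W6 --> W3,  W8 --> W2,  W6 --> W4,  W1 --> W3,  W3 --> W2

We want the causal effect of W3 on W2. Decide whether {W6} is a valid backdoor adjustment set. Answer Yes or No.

No

Backdoor paths from W3 to W2 (paths whose first edge points into W3):
  P1: W3 <- W6 -> W4 -> W8 -> W2
  P2: W3 <- W6 -> W4 -> W2
  P3: W3 <- W1 -> W4 -> W8 -> W2
  P4: W3 <- W1 -> W4 -> W2
  P5: W3 <- W4 -> W8 -> W2
  P6: W3 <- W4 -> W2
Condition 1 (no descendant of W3 in the set): holds — descendants of W3 are {W2}; none are in {W6}.
Condition 2 (every backdoor path blocked by {W6}):
  P1: blocked at fork node W6 ∈ conditioning set.
  P2: blocked at fork node W6 ∈ conditioning set.
  P3: open — no interior node is in the conditioning set.
  P4: open — no interior node is in the conditioning set.
  P5: open — no interior node is in the conditioning set.
  P6: open — no interior node is in the conditioning set.
{W6} does not satisfy the backdoor criterion.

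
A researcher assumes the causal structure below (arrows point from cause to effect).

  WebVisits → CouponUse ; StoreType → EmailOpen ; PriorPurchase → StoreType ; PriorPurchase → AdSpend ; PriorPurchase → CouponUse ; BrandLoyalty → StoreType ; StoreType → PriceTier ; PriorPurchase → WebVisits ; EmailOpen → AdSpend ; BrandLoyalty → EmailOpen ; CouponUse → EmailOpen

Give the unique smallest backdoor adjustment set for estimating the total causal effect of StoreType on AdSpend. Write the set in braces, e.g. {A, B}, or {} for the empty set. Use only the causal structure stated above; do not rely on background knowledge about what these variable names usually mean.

Variables eligible for adjustment (non-descendants of StoreType, excluding StoreType and AdSpend): {BrandLoyalty, CouponUse, PriorPurchase, WebVisits}.
Backdoor paths from StoreType to AdSpend:
  P1: StoreType <- PriorPurchase -> WebVisits -> CouponUse -> EmailOpen -> AdSpend
  P2: StoreType <- PriorPurchase -> CouponUse -> EmailOpen -> AdSpend
  P3: StoreType <- PriorPurchase -> AdSpend
  P4: StoreType <- BrandLoyalty -> EmailOpen <- CouponUse <- PriorPurchase -> AdSpend
  P5: StoreType <- BrandLoyalty -> EmailOpen <- CouponUse <- WebVisits <- PriorPurchase -> AdSpend
  P6: StoreType <- BrandLoyalty -> EmailOpen -> AdSpend
The empty set is not sufficient: P1 (StoreType <- PriorPurchase -> WebVisits -> CouponUse -> EmailOpen -> AdSpend) has no collider blocking it and no conditioned non-collider, so it is open.
Try {BrandLoyalty, PriorPurchase}:
  P1: blocked at fork node PriorPurchase ∈ conditioning set.
  P2: blocked at fork node PriorPurchase ∈ conditioning set.
  P3: blocked at fork node PriorPurchase ∈ conditioning set.
  P4: blocked at fork node BrandLoyalty ∈ conditioning set.
  P5: blocked at fork node BrandLoyalty ∈ conditioning set.
  P6: blocked at fork node BrandLoyalty ∈ conditioning set.
{BrandLoyalty, PriorPurchase} contains no descendant of StoreType and blocks every backdoor path.
Every element of {BrandLoyalty, PriorPurchase} is needed (dropping BrandLoyalty leaves P6 open; dropping PriorPurchase leaves P1 open), so no proper subset is valid.
Among all size-2 subsets of the eligible variables, only {BrandLoyalty, PriorPurchase} blocks every backdoor path, so it is the unique smallest valid adjustment set.

{BrandLoyalty, PriorPurchase}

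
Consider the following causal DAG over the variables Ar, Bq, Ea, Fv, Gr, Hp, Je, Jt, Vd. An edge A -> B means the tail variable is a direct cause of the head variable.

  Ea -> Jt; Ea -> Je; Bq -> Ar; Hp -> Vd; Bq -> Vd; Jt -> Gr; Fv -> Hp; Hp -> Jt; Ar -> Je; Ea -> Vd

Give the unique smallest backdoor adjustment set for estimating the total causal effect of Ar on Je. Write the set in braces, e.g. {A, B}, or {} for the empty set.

Variables eligible for adjustment (non-descendants of Ar, excluding Ar and Je): {Bq, Ea, Fv, Gr, Hp, Jt, Vd}.
Backdoor paths from Ar to Je:
  P1: Ar <- Bq -> Vd <- Ea -> Je
  P2: Ar <- Bq -> Vd <- Hp -> Jt <- Ea -> Je
Each backdoor path contains an unconditioned collider, so every path is already blocked with the empty conditioning set:
  P1: blocked at collider Vd (neither it nor any descendant is in the conditioning set).
  P2: blocked at collider Vd (neither it nor any descendant is in the conditioning set).
The empty set is therefore the unique smallest valid set.

{}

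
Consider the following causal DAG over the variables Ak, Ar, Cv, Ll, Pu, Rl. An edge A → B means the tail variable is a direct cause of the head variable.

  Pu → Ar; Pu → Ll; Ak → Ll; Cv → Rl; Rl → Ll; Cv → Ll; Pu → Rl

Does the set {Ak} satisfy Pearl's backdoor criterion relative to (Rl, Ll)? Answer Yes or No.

No

Backdoor paths from Rl to Ll (paths whose first edge points into Rl):
  P1: Rl <- Pu -> Ll
  P2: Rl <- Cv -> Ll
Condition 1 (no descendant of Rl in the set): holds — descendants of Rl are {Ll}; none are in {Ak}.
Condition 2 (every backdoor path blocked by {Ak}):
  P1: open — no interior node is in the conditioning set.
  P2: open — no interior node is in the conditioning set.
{Ak} does not satisfy the backdoor criterion.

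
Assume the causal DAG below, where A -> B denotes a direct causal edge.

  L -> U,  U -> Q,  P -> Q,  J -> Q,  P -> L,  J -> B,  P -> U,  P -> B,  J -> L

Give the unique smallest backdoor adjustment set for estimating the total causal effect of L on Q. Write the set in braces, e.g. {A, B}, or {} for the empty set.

{J, P}

Variables eligible for adjustment (non-descendants of L, excluding L and Q): {B, J, P}.
Backdoor paths from L to Q:
  P1: L <- P -> U -> Q
  P2: L <- P -> B <- J -> Q
  P3: L <- P -> Q
  P4: L <- J -> B <- P -> U -> Q
  P5: L <- J -> B <- P -> Q
  P6: L <- J -> Q
The empty set is not sufficient: P1 (L <- P -> U -> Q) has no collider blocking it and no conditioned non-collider, so it is open.
Try {J, P}:
  P1: blocked at fork node P ∈ conditioning set.
  P2: blocked at fork node P ∈ conditioning set.
  P3: blocked at fork node P ∈ conditioning set.
  P4: blocked at fork node J ∈ conditioning set.
  P5: blocked at fork node J ∈ conditioning set.
  P6: blocked at fork node J ∈ conditioning set.
{J, P} contains no descendant of L and blocks every backdoor path.
Every element of {J, P} is needed (dropping J leaves P6 open; dropping P leaves P1 open), so no proper subset is valid.
Among all size-2 subsets of the eligible variables, only {J, P} blocks every backdoor path, so it is the unique smallest valid adjustment set.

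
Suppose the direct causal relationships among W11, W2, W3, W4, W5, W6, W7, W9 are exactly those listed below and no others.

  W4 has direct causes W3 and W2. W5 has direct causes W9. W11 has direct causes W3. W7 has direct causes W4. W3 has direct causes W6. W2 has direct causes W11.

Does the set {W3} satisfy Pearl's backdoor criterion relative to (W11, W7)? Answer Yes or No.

Backdoor paths from W11 to W7 (paths whose first edge points into W11):
  P1: W11 <- W3 -> W4 -> W7
Condition 1 (no descendant of W11 in the set): holds — descendants of W11 are {W2, W4, W7}; none are in {W3}.
Condition 2 (every backdoor path blocked by {W3}):
  P1: blocked at fork node W3 ∈ conditioning set.
{W3} satisfies the backdoor criterion.

Yes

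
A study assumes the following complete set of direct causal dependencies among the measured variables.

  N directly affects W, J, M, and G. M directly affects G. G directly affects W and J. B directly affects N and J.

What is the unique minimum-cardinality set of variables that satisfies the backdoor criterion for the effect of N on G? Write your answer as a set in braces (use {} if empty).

Variables eligible for adjustment (non-descendants of N, excluding N and G): {B}.
Backdoor paths from N to G:
  P1: N <- B -> J <- G
Each backdoor path contains an unconditioned collider, so every path is already blocked with the empty conditioning set:
  P1: blocked at collider J (neither it nor any descendant is in the conditioning set).
The empty set is therefore the unique smallest valid set.

{}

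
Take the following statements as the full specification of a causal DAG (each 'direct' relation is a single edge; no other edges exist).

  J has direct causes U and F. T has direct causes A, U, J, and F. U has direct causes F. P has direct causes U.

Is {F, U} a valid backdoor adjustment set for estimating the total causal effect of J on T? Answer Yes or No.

Yes

Backdoor paths from J to T (paths whose first edge points into J):
  P1: J <- F -> U -> T
  P2: J <- F -> T
  P3: J <- U <- F -> T
  P4: J <- U -> T
Condition 1 (no descendant of J in the set): holds — descendants of J are {T}; none are in {F, U}.
Condition 2 (every backdoor path blocked by {F, U}):
  P1: blocked at fork node F ∈ conditioning set.
  P2: blocked at fork node F ∈ conditioning set.
  P3: blocked at chain node U ∈ conditioning set.
  P4: blocked at fork node U ∈ conditioning set.
{F, U} satisfies the backdoor criterion.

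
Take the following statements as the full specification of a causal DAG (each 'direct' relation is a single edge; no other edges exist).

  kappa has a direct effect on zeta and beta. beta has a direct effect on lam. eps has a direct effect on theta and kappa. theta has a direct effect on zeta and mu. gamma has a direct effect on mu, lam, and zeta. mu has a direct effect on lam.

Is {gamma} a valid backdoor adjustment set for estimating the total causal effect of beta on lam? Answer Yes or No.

No

Backdoor paths from beta to lam (paths whose first edge points into beta):
  P1: beta <- kappa <- eps -> theta -> mu <- gamma -> lam
  P2: beta <- kappa <- eps -> theta -> mu -> lam
  P3: beta <- kappa <- eps -> theta -> zeta <- gamma -> mu -> lam
  P4: beta <- kappa <- eps -> theta -> zeta <- gamma -> lam
  P5: beta <- kappa -> zeta <- gamma -> mu -> lam
  P6: beta <- kappa -> zeta <- gamma -> lam
  P7: beta <- kappa -> zeta <- theta -> mu <- gamma -> lam
  P8: beta <- kappa -> zeta <- theta -> mu -> lam
Condition 1 (no descendant of beta in the set): holds — descendants of beta are {lam}; none are in {gamma}.
Condition 2 (every backdoor path blocked by {gamma}):
  P1: blocked at collider mu (neither it nor any descendant is in the conditioning set).
  P2: open — no interior node is in the conditioning set.
  P3: blocked at collider zeta (neither it nor any descendant is in the conditioning set).
  P4: blocked at collider zeta (neither it nor any descendant is in the conditioning set).
  P5: blocked at collider zeta (neither it nor any descendant is in the conditioning set).
  P6: blocked at collider zeta (neither it nor any descendant is in the conditioning set).
  P7: blocked at collider zeta (neither it nor any descendant is in the conditioning set).
  P8: blocked at collider zeta (neither it nor any descendant is in the conditioning set).
{gamma} does not satisfy the backdoor criterion.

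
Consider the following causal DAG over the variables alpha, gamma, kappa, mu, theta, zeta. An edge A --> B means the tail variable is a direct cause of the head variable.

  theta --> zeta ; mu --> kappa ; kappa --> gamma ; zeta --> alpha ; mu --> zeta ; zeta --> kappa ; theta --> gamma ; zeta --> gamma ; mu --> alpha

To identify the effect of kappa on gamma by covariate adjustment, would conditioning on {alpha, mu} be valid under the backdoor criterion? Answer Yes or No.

Backdoor paths from kappa to gamma (paths whose first edge points into kappa):
  P1: kappa <- mu -> zeta <- theta -> gamma
  P2: kappa <- mu -> zeta -> gamma
  P3: kappa <- mu -> alpha <- zeta <- theta -> gamma
  P4: kappa <- mu -> alpha <- zeta -> gamma
  P5: kappa <- zeta <- theta -> gamma
  P6: kappa <- zeta -> gamma
Condition 1 (no descendant of kappa in the set): holds — descendants of kappa are {gamma}; none are in {alpha, mu}.
Condition 2 (every backdoor path blocked by {alpha, mu}):
  P1: blocked at fork node mu ∈ conditioning set.
  P2: blocked at fork node mu ∈ conditioning set.
  P3: blocked at fork node mu ∈ conditioning set.
  P4: blocked at fork node mu ∈ conditioning set.
  P5: open — no interior node is in the conditioning set.
  P6: open — no interior node is in the conditioning set.
{alpha, mu} does not satisfy the backdoor criterion.

No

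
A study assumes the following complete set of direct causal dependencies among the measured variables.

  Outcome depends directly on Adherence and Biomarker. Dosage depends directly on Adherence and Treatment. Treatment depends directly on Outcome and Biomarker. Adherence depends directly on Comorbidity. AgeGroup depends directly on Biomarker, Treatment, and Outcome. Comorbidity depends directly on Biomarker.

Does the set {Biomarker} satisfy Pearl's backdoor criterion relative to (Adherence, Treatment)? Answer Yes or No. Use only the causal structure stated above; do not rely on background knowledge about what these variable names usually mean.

Backdoor paths from Adherence to Treatment (paths whose first edge points into Adherence):
  P1: Adherence <- Comorbidity <- Biomarker -> Outcome -> Treatment
  P2: Adherence <- Comorbidity <- Biomarker -> Outcome -> AgeGroup <- Treatment
  P3: Adherence <- Comorbidity <- Biomarker -> Treatment
  P4: Adherence <- Comorbidity <- Biomarker -> AgeGroup <- Outcome -> Treatment
  P5: Adherence <- Comorbidity <- Biomarker -> AgeGroup <- Treatment
Condition 1 (no descendant of Adherence in the set): holds — descendants of Adherence are {AgeGroup, Dosage, Outcome, Treatment}; none are in {Biomarker}.
Condition 2 (every backdoor path blocked by {Biomarker}):
  P1: blocked at fork node Biomarker ∈ conditioning set.
  P2: blocked at fork node Biomarker ∈ conditioning set.
  P3: blocked at fork node Biomarker ∈ conditioning set.
  P4: blocked at fork node Biomarker ∈ conditioning set.
  P5: blocked at fork node Biomarker ∈ conditioning set.
{Biomarker} satisfies the backdoor criterion.

Yes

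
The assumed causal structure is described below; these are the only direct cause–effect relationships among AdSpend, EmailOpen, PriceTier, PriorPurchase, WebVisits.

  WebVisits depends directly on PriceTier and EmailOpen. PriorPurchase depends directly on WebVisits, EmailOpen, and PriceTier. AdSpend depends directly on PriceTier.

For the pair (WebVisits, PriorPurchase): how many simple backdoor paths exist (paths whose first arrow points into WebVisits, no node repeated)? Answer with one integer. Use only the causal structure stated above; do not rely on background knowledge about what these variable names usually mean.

A backdoor path from WebVisits to PriorPurchase is any simple undirected path whose first edge points into WebVisits (i.e. leaves WebVisits via a parent).
Parents of WebVisits: {EmailOpen, PriceTier}.
Enumerating:
  P1: WebVisits <- EmailOpen -> PriorPurchase
  P2: WebVisits <- PriceTier -> PriorPurchase
That exhausts the simple backdoor paths. Count: 2.

2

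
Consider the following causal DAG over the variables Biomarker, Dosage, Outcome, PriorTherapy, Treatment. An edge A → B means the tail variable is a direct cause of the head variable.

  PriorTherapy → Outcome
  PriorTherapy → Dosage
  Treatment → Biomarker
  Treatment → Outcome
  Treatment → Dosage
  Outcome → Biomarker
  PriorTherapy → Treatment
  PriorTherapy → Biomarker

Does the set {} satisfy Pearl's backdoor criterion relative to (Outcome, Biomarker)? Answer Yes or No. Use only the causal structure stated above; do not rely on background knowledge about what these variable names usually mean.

Backdoor paths from Outcome to Biomarker (paths whose first edge points into Outcome):
  P1: Outcome <- PriorTherapy -> Treatment -> Biomarker
  P2: Outcome <- PriorTherapy -> Biomarker
  P3: Outcome <- PriorTherapy -> Dosage <- Treatment -> Biomarker
  P4: Outcome <- Treatment <- PriorTherapy -> Biomarker
  P5: Outcome <- Treatment -> Biomarker
  P6: Outcome <- Treatment -> Dosage <- PriorTherapy -> Biomarker
Condition 1 (no descendant of Outcome in the set): holds — descendants of Outcome are {Biomarker}; none are in {}.
Condition 2 (every backdoor path blocked by {}):
  P1: open — no interior node is in the conditioning set.
  P2: open — no interior node is in the conditioning set.
  P3: blocked at collider Dosage (neither it nor any descendant is in the conditioning set).
  P4: open — no interior node is in the conditioning set.
  P5: open — no interior node is in the conditioning set.
  P6: blocked at collider Dosage (neither it nor any descendant is in the conditioning set).
{} does not satisfy the backdoor criterion.

No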